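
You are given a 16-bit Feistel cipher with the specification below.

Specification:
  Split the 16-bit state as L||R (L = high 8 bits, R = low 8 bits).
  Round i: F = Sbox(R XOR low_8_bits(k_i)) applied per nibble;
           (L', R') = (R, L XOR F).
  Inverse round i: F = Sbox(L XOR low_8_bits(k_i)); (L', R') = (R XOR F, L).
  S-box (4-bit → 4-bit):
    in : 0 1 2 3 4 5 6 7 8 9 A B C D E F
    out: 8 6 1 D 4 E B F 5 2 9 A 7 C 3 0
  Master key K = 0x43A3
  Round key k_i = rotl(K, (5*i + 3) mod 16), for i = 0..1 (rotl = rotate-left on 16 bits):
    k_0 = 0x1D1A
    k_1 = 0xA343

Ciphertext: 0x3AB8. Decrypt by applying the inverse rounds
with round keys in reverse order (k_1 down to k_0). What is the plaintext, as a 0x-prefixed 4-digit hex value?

0xD24A

s_0 = ciphertext = 0x3AB8
s_1 = InvRound(s_0, k_1) = 0x4A3A
s_2 = InvRound(s_1, k_0) = 0xD24A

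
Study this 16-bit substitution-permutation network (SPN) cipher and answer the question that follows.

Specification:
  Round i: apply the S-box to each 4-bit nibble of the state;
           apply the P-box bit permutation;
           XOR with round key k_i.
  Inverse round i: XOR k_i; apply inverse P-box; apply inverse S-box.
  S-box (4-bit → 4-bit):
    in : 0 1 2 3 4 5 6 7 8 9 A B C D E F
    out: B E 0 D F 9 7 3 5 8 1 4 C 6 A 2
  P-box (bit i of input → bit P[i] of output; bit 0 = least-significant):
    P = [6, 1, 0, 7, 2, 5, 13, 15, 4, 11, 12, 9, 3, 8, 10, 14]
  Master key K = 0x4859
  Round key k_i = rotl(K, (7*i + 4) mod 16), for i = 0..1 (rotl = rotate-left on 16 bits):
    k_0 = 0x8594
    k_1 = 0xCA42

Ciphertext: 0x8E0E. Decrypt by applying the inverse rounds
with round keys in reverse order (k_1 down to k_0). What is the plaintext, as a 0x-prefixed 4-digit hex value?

0x634F

s_0 = ciphertext = 0x8E0E
s_1 = InvRound(s_0, k_1) = 0x32AA
s_2 = InvRound(s_1, k_0) = 0x634F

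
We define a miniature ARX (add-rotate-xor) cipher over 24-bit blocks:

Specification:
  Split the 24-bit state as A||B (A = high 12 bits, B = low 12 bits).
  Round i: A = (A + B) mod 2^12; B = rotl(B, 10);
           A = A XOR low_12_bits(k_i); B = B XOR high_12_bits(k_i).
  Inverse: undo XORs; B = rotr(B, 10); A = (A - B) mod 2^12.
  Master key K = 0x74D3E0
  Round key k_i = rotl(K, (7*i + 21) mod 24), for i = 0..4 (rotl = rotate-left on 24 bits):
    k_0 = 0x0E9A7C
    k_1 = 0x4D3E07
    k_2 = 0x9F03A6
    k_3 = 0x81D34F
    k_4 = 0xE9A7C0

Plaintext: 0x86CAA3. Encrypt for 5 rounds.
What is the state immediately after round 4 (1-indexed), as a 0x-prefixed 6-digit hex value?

s_0 = plaintext = 0x86CAA3
s_1 = Round(s_0, k_0) = 0x973E41
s_2 = Round(s_1, k_1) = 0x9B3343
s_3 = Round(s_2, k_2) = 0xF50520
s_4 = Round(s_3, k_3) = 0x73F955
s_5 = Round(s_4, k_4) = 0x7548CF

0x73F955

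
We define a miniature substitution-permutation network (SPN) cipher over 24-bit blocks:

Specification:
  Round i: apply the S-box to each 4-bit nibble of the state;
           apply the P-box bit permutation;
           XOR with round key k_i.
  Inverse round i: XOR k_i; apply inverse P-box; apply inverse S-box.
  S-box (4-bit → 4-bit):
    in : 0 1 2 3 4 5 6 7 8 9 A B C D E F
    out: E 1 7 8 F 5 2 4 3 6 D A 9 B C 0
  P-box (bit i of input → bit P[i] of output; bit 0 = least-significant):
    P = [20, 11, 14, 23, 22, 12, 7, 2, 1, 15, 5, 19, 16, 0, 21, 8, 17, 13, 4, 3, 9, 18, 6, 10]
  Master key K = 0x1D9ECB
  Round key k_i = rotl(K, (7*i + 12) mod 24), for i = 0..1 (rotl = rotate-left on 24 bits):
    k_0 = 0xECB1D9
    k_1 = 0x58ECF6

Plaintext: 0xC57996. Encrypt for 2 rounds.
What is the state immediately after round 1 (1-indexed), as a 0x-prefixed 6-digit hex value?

0xCE2F69

s_0 = plaintext = 0xC57996
s_1 = Round(s_0, k_0) = 0xCE2F69
s_2 = Round(s_1, k_1) = 0x79B2EF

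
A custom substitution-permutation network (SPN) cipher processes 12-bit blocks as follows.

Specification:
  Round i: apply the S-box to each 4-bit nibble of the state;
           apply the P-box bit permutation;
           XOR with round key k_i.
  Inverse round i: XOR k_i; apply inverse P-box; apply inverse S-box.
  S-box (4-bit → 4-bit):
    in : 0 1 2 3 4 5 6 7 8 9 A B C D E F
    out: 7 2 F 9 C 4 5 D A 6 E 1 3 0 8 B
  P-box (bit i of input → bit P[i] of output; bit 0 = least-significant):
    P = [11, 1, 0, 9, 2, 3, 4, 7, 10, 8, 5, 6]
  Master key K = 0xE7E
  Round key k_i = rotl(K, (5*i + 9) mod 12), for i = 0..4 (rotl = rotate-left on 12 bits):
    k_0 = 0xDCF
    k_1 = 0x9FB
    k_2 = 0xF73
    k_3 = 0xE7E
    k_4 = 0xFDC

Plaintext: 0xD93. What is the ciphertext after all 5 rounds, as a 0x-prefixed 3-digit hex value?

s_0 = plaintext = 0xD93
s_1 = Round(s_0, k_0) = 0x7D7
s_2 = Round(s_1, k_1) = 0x79A
s_3 = Round(s_2, k_2) = 0x908
s_4 = Round(s_3, k_3) = 0xD40
s_5 = Round(s_4, k_4) = 0x74F

0x74F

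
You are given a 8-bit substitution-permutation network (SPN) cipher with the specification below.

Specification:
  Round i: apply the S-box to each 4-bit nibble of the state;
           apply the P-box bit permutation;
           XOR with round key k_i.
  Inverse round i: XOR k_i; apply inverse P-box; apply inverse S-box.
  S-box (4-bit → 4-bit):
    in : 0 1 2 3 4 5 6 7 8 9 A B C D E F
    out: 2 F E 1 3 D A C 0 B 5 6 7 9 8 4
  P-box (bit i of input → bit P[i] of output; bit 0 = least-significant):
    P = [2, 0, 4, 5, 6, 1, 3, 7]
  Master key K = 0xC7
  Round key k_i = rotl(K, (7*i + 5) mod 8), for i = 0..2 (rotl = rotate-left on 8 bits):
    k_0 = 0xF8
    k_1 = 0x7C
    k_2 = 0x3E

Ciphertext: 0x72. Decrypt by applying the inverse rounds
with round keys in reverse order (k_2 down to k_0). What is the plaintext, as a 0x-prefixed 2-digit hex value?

s_0 = ciphertext = 0x72
s_1 = InvRound(s_0, k_2) = 0xA3
s_2 = InvRound(s_1, k_1) = 0x1C
s_3 = InvRound(s_2, k_0) = 0xDD

0xDD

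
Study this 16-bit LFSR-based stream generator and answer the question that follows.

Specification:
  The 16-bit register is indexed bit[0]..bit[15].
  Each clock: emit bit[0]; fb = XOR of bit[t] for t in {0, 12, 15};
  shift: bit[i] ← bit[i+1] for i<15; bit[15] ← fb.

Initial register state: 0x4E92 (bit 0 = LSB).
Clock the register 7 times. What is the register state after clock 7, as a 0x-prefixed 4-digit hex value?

reg_0 = 0x4E92
clock 1: out=0, reg = 0x2749
clock 2: out=1, reg = 0x93A4
clock 3: out=0, reg = 0x49D2
clock 4: out=0, reg = 0x24E9
clock 5: out=1, reg = 0x9274
clock 6: out=0, reg = 0x493A
clock 7: out=0, reg = 0x249D

0x249D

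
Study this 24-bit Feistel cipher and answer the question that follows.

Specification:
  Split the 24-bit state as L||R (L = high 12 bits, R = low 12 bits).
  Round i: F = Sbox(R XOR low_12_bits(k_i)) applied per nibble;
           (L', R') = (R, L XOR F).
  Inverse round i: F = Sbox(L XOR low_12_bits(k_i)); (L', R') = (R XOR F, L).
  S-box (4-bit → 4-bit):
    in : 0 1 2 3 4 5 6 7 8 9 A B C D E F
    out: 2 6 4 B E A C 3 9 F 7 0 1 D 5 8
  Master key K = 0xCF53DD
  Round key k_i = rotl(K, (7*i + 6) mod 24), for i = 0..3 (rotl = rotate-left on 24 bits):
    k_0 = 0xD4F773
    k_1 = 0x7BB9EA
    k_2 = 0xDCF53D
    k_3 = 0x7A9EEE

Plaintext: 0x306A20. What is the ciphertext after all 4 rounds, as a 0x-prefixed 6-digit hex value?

0xF28FDF

s_0 = plaintext = 0x306A20
s_1 = Round(s_0, k_0) = 0xA20EAD
s_2 = Round(s_1, k_1) = 0xEAD9C3
s_3 = Round(s_2, k_2) = 0x9C3F28
s_4 = Round(s_3, k_3) = 0xF28FDF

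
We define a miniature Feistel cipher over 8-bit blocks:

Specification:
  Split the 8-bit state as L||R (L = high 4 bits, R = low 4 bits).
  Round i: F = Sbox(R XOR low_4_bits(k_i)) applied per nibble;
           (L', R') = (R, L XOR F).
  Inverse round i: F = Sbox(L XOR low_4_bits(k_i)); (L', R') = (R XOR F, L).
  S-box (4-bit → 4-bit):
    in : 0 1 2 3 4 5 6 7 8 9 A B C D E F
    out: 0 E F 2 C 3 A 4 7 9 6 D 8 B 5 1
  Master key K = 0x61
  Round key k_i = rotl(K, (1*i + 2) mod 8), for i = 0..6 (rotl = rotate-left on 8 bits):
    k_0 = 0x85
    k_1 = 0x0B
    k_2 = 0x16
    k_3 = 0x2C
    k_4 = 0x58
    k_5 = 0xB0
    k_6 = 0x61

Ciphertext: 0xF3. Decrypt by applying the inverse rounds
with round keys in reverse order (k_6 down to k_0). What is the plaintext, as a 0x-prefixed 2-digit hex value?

0x50

s_0 = ciphertext = 0xF3
s_1 = InvRound(s_0, k_6) = 0x6F
s_2 = InvRound(s_1, k_5) = 0x56
s_3 = InvRound(s_2, k_4) = 0xD5
s_4 = InvRound(s_3, k_3) = 0xBD
s_5 = InvRound(s_4, k_2) = 0x6B
s_6 = InvRound(s_5, k_1) = 0x06
s_7 = InvRound(s_6, k_0) = 0x50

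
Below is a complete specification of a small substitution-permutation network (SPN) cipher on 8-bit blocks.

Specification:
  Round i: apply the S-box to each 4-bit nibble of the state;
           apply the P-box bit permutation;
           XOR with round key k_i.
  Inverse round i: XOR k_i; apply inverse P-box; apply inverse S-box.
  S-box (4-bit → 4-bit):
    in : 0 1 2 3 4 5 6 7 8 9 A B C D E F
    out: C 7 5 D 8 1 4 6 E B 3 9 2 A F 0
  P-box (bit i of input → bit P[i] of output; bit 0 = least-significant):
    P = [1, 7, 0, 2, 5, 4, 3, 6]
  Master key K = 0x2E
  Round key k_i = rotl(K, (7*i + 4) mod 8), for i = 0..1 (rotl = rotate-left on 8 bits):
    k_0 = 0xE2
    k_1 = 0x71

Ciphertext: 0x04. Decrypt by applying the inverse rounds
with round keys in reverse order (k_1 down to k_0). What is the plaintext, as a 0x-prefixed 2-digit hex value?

0x95

s_0 = ciphertext = 0x04
s_1 = InvRound(s_0, k_1) = 0x90
s_2 = InvRound(s_1, k_0) = 0x95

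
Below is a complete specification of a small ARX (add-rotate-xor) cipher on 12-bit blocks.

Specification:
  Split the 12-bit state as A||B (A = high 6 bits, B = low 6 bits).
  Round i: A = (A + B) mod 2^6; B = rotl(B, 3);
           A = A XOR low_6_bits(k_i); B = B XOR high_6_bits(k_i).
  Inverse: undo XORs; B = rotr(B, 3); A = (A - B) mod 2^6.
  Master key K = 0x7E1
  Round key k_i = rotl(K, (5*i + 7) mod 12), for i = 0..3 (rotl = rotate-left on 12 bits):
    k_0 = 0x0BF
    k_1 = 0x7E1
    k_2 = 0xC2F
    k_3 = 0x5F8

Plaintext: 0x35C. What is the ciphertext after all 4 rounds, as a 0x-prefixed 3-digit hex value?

0x202

s_0 = plaintext = 0x35C
s_1 = Round(s_0, k_0) = 0x5A1
s_2 = Round(s_1, k_1) = 0x593
s_3 = Round(s_2, k_2) = 0x1AA
s_4 = Round(s_3, k_3) = 0x202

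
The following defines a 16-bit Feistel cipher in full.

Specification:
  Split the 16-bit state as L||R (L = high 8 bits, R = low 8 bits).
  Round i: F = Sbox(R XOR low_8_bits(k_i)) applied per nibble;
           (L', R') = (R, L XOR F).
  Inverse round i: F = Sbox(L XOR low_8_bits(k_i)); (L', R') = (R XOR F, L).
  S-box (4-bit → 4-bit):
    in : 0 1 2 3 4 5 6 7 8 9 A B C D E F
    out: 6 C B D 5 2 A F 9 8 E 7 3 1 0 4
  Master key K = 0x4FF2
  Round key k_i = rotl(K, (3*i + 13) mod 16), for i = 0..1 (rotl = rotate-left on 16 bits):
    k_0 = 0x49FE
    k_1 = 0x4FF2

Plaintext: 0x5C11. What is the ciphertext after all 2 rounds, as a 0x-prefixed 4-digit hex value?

s_0 = plaintext = 0x5C11
s_1 = Round(s_0, k_0) = 0x1158
s_2 = Round(s_1, k_1) = 0x58FF

0x58FF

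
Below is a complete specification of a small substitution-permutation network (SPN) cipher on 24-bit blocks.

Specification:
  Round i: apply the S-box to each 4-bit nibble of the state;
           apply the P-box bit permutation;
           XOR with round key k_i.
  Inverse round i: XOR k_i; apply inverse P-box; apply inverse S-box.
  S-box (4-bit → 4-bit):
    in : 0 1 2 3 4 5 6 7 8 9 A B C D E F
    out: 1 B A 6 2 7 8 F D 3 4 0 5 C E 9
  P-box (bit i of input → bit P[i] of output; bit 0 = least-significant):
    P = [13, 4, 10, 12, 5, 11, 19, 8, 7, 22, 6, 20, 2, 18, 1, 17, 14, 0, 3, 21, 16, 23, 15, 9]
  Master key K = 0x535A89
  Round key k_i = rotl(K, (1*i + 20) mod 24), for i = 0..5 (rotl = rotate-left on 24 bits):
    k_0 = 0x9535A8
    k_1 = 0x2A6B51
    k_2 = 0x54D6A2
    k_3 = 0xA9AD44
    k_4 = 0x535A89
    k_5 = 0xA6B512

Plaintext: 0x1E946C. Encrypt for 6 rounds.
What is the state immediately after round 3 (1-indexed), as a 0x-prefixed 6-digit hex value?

s_0 = plaintext = 0x1E946C
s_1 = Round(s_0, k_0) = 0x7012A5
s_2 = Round(s_1, k_1) = 0xF58D45
s_3 = Round(s_2, k_2) = 0x47B8FD
s_4 = Round(s_3, k_3) = 0x19F8AD
s_5 = Round(s_4, k_4) = 0xC80C4C
s_6 = Round(s_5, k_5) = 0x8759DE

0x47B8FD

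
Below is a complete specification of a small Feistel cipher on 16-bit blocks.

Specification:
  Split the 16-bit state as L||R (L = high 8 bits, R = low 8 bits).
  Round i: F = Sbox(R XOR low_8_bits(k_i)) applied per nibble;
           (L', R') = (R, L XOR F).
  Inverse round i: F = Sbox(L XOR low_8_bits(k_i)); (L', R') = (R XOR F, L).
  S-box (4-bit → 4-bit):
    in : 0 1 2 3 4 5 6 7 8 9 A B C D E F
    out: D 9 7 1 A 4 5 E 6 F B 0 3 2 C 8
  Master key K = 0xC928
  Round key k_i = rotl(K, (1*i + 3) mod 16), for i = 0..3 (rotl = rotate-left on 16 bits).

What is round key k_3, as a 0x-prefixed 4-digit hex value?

0x4A32

K = 0xC928
k_0 = rotl(K, (1*0+3) mod 16) = rotl(K, 3) = 0x4946
k_1 = rotl(K, (1*1+3) mod 16) = rotl(K, 4) = 0x928C
k_2 = rotl(K, (1*2+3) mod 16) = rotl(K, 5) = 0x2519
k_3 = rotl(K, (1*3+3) mod 16) = rotl(K, 6) = 0x4A32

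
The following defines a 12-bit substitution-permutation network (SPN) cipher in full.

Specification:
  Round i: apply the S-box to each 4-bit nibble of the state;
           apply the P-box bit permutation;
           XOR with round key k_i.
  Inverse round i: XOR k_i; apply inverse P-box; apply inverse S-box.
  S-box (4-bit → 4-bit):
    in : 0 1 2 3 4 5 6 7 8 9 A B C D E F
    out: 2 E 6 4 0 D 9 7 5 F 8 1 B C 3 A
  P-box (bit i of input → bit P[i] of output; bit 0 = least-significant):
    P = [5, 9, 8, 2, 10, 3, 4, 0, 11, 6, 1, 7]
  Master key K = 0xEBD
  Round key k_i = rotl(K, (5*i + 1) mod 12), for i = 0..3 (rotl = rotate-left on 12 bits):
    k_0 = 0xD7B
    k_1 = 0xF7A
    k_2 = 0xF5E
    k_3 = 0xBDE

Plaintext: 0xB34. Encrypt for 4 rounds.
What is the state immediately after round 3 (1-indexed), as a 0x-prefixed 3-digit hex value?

s_0 = plaintext = 0xB34
s_1 = Round(s_0, k_0) = 0x56B
s_2 = Round(s_1, k_1) = 0x3D9
s_3 = Round(s_2, k_2) = 0xC69
s_4 = Round(s_3, k_3) = 0x43B

0xC69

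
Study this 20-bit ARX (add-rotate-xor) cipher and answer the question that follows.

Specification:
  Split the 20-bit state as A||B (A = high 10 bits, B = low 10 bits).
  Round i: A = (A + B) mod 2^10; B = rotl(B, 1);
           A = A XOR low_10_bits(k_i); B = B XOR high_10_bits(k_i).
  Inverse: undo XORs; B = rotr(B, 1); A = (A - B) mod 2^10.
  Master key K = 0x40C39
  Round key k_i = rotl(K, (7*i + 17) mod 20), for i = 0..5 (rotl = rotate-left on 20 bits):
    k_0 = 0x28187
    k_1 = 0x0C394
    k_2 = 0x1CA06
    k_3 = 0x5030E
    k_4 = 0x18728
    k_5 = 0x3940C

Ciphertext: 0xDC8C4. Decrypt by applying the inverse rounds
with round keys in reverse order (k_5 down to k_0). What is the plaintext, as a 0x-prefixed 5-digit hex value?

s_0 = ciphertext = 0xDC8C4
s_1 = InvRound(s_0, k_5) = 0x5BA10
s_2 = InvRound(s_1, k_4) = 0xC3B38
s_3 = InvRound(s_2, k_3) = 0xB113C
s_4 = InvRound(s_3, k_2) = 0x06CA7
s_5 = InvRound(s_4, k_1) = 0x5124B
s_6 = InvRound(s_5, k_0) = 0x53B75

0x53B75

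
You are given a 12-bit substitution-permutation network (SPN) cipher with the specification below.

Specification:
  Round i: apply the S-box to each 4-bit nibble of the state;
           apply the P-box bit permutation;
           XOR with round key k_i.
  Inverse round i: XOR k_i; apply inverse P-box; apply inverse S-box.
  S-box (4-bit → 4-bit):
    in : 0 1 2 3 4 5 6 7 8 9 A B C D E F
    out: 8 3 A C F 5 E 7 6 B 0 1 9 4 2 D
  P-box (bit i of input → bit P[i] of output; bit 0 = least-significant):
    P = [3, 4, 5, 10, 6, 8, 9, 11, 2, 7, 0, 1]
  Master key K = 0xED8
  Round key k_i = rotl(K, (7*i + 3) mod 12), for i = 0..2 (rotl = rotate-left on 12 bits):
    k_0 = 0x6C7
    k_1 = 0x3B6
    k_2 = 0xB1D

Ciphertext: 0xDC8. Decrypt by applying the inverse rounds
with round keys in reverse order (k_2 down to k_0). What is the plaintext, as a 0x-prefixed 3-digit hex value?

s_0 = ciphertext = 0xDC8
s_1 = InvRound(s_0, k_2) = 0x752
s_2 = InvRound(s_1, k_1) = 0x1B3
s_3 = InvRound(s_2, k_0) = 0xB76

0xB76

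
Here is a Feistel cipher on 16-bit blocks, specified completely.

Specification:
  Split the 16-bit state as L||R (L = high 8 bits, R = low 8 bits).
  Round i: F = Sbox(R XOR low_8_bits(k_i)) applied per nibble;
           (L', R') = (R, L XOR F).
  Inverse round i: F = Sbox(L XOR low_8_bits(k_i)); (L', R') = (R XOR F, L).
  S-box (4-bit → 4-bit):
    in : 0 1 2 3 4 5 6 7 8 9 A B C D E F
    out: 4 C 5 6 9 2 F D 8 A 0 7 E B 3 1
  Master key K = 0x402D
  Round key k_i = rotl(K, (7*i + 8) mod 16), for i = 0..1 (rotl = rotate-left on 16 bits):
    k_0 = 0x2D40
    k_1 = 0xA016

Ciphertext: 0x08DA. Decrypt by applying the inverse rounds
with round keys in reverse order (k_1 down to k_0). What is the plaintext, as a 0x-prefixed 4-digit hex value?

s_0 = ciphertext = 0x08DA
s_1 = InvRound(s_0, k_1) = 0x1908
s_2 = InvRound(s_1, k_0) = 0x2219

0x2219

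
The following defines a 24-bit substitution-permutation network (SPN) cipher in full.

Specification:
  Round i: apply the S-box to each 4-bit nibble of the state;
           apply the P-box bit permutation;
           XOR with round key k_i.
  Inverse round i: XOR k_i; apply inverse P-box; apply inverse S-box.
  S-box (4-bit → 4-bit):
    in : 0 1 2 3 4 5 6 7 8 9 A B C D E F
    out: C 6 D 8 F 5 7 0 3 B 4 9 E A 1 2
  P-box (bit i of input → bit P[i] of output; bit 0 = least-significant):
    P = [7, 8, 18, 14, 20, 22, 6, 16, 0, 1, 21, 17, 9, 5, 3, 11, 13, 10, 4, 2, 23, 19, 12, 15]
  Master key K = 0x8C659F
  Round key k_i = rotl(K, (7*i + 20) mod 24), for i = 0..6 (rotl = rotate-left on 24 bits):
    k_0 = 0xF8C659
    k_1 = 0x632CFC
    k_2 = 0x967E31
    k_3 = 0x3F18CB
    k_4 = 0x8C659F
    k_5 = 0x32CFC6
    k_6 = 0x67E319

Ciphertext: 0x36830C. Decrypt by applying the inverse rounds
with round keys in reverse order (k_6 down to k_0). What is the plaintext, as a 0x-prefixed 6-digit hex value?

s_0 = ciphertext = 0x36830C
s_1 = InvRound(s_0, k_6) = 0x727E93
s_2 = InvRound(s_1, k_5) = 0x027E1F
s_3 = InvRound(s_2, k_4) = 0x67B376
s_4 = InvRound(s_3, k_3) = 0xD24E88
s_5 = InvRound(s_4, k_2) = 0xA51EF5
s_6 = InvRound(s_5, k_1) = 0x5E5BFA
s_7 = InvRound(s_6, k_0) = 0x2FD476

0x2FD476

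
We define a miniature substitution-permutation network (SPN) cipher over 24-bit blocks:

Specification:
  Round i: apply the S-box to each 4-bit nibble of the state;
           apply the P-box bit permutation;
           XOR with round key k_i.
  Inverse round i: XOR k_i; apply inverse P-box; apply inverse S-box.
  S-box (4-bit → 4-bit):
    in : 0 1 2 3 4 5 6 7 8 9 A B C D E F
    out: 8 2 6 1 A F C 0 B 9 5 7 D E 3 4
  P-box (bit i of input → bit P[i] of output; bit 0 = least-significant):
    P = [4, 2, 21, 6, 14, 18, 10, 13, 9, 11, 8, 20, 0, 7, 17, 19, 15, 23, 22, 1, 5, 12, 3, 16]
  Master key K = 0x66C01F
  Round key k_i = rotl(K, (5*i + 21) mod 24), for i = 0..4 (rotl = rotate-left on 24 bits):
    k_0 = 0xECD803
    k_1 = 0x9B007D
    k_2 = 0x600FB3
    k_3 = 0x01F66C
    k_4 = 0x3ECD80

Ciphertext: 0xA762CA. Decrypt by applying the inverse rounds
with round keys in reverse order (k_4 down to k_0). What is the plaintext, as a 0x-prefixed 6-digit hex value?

s_0 = ciphertext = 0xA762CA
s_1 = InvRound(s_0, k_4) = 0x680560
s_2 = InvRound(s_1, k_3) = 0xDA0A92
s_3 = InvRound(s_2, k_2) = 0x31C6FF
s_4 = InvRound(s_3, k_1) = 0x78D3AF
s_5 = InvRound(s_4, k_0) = 0xA11511

0xA11511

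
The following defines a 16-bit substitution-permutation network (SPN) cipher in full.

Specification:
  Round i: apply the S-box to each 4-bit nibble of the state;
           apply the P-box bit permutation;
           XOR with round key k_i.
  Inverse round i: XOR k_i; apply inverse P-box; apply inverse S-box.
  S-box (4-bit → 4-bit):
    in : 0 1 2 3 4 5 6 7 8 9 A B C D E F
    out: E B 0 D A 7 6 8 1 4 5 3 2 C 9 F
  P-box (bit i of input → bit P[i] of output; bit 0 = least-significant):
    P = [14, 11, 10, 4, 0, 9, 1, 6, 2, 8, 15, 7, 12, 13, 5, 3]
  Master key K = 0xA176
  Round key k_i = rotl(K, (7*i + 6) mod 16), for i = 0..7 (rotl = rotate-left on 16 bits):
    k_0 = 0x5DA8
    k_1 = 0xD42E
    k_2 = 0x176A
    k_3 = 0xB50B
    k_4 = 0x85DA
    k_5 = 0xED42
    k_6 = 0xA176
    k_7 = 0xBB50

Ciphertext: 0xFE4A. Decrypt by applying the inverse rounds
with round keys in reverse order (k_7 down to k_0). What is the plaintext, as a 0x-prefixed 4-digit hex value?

s_0 = ciphertext = 0xFE4A
s_1 = InvRound(s_0, k_7) = 0x7C93
s_2 = InvRound(s_1, k_6) = 0xAFE5
s_3 = InvRound(s_2, k_5) = 0x9E58
s_4 = InvRound(s_3, k_4) = 0x846C
s_5 = InvRound(s_4, k_3) = 0x5B32
s_6 = InvRound(s_5, k_2) = 0x727F
s_7 = InvRound(s_6, k_1) = 0xC91D
s_8 = InvRound(s_7, k_0) = 0xA38D

0xA38D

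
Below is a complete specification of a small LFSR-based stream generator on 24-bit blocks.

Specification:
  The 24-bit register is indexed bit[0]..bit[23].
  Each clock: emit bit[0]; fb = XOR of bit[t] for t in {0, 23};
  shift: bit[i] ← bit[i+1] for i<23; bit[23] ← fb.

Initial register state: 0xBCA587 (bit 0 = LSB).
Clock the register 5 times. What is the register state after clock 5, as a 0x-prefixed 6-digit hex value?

reg_0 = 0xBCA587
clock 1: out=1, reg = 0x5E52C3
clock 2: out=1, reg = 0xAF2961
clock 3: out=1, reg = 0x5794B0
clock 4: out=0, reg = 0x2BCA58
clock 5: out=0, reg = 0x15E52C

0x15E52C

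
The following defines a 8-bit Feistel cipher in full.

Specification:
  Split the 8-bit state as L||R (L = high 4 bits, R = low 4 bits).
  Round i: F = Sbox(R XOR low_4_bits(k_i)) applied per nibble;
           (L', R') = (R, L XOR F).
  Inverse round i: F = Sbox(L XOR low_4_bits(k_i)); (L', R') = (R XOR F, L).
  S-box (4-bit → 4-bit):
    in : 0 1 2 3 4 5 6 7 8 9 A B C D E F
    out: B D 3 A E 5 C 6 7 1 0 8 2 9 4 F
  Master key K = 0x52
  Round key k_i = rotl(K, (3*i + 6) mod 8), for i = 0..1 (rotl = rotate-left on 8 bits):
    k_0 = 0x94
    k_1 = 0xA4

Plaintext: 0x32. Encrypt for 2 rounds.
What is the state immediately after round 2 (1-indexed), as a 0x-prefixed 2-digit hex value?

0xFA

s_0 = plaintext = 0x32
s_1 = Round(s_0, k_0) = 0x2F
s_2 = Round(s_1, k_1) = 0xFA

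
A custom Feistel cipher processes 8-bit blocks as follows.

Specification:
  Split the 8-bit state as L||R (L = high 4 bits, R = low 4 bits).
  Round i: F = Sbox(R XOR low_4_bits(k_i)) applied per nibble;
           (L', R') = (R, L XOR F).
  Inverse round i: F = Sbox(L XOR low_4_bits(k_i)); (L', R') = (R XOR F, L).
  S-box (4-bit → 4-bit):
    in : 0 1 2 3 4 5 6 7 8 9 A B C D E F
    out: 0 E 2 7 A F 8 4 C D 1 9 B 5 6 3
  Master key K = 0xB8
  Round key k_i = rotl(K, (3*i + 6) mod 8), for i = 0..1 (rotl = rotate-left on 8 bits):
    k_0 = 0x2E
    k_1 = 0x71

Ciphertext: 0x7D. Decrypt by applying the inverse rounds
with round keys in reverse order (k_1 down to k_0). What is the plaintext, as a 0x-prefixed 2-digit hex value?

s_0 = ciphertext = 0x7D
s_1 = InvRound(s_0, k_1) = 0x57
s_2 = InvRound(s_1, k_0) = 0xE5

0xE5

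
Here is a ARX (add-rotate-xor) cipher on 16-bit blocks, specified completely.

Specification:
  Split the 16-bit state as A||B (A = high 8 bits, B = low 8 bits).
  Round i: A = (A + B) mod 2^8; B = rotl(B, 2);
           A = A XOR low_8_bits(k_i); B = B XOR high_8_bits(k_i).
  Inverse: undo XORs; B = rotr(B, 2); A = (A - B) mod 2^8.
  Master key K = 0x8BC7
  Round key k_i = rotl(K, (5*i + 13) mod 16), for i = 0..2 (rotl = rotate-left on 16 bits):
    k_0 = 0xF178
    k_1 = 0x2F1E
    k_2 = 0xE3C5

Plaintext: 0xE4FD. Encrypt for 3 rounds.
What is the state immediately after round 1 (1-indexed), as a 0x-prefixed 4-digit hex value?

s_0 = plaintext = 0xE4FD
s_1 = Round(s_0, k_0) = 0x9906
s_2 = Round(s_1, k_1) = 0x8137
s_3 = Round(s_2, k_2) = 0x7D3F

0x9906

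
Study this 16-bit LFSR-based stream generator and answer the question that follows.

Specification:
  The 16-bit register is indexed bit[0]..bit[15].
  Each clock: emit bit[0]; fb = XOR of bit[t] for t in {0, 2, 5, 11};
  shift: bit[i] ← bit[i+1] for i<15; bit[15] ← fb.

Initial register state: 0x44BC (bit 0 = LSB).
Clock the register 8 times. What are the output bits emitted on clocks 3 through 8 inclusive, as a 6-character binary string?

reg_0 = 0x44BC
clock 1: out=0, reg = 0x225E
clock 2: out=0, reg = 0x912F
clock 3: out=1, reg = 0xC897
clock 4: out=1, reg = 0xE44B
clock 5: out=1, reg = 0xF225
clock 6: out=1, reg = 0xF912
clock 7: out=0, reg = 0xFC89
clock 8: out=1, reg = 0x7E44

111101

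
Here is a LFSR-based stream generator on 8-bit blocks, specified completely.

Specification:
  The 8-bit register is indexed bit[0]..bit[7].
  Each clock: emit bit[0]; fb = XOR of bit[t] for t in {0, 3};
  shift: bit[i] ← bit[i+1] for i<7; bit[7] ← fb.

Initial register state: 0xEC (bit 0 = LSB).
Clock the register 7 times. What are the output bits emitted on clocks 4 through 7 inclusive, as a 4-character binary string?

reg_0 = 0xEC
clock 1: out=0, reg = 0xF6
clock 2: out=0, reg = 0x7B
clock 3: out=1, reg = 0x3D
clock 4: out=1, reg = 0x1E
clock 5: out=0, reg = 0x8F
clock 6: out=1, reg = 0x47
clock 7: out=1, reg = 0xA3

1011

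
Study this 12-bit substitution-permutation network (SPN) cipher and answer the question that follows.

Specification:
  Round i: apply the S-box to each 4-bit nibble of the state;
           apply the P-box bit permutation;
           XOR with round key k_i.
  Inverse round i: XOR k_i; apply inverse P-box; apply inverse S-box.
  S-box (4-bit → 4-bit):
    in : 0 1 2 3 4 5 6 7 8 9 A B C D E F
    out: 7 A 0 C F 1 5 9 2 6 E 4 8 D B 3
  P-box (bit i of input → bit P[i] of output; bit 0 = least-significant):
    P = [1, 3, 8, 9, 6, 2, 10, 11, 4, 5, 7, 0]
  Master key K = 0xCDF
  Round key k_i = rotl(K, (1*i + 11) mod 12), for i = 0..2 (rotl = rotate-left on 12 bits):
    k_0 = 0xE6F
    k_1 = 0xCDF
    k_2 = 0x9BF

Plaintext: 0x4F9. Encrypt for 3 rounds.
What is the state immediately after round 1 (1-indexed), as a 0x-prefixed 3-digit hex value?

0xF92

s_0 = plaintext = 0x4F9
s_1 = Round(s_0, k_0) = 0xF92
s_2 = Round(s_1, k_1) = 0x8EB
s_3 = Round(s_2, k_2) = 0x0DB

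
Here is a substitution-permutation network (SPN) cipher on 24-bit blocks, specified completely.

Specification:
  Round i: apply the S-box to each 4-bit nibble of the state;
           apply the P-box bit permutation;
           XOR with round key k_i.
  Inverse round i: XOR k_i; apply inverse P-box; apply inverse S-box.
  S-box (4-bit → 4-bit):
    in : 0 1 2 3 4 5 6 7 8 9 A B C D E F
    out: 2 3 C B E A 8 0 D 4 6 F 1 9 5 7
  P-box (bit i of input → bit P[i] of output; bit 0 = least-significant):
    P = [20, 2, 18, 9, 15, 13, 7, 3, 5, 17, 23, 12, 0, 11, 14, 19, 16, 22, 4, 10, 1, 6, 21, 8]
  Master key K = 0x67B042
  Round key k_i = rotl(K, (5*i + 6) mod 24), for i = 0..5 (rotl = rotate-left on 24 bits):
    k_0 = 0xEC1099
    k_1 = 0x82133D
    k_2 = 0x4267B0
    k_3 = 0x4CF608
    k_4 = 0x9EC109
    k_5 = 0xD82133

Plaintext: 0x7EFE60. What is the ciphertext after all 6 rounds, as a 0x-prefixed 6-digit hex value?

0x980AAC

s_0 = plaintext = 0x7EFE60
s_1 = Round(s_0, k_0) = 0x6D58A4
s_2 = Round(s_1, k_1) = 0x0F2C99
s_3 = Round(s_2, k_2) = 0x0F2740
s_4 = Round(s_3, k_3) = 0x0596D4
s_5 = Round(s_4, k_4) = 0xDA1745
s_6 = Round(s_5, k_5) = 0x980AAC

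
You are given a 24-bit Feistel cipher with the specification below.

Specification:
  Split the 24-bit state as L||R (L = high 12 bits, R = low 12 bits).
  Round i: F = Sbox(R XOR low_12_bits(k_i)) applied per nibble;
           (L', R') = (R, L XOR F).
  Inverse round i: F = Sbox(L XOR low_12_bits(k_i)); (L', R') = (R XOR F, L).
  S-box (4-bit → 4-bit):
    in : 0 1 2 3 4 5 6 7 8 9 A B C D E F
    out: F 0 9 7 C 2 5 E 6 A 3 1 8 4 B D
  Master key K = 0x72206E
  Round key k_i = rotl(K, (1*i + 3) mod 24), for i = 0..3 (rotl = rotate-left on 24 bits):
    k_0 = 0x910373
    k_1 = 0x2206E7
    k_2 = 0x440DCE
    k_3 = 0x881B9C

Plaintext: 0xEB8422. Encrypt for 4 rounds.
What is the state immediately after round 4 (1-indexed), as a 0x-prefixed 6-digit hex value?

s_0 = plaintext = 0xEB8422
s_1 = Round(s_0, k_0) = 0x422098
s_2 = Round(s_1, k_1) = 0x0981CF
s_3 = Round(s_2, k_2) = 0x1CF868
s_4 = Round(s_3, k_3) = 0x868613

0x868613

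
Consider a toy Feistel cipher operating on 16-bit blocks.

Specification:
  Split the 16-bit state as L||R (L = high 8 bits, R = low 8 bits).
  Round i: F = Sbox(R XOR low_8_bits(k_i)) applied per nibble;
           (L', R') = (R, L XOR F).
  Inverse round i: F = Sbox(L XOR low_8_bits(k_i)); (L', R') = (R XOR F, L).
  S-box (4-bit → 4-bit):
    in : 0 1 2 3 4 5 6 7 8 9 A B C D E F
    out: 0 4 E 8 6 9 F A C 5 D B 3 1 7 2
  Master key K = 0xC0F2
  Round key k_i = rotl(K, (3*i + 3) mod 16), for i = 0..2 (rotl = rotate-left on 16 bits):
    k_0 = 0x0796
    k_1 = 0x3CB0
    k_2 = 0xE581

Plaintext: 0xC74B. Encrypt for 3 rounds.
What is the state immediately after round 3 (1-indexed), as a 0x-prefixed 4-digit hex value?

s_0 = plaintext = 0xC74B
s_1 = Round(s_0, k_0) = 0x4BD6
s_2 = Round(s_1, k_1) = 0xD6B4
s_3 = Round(s_2, k_2) = 0xB45F

0xB45F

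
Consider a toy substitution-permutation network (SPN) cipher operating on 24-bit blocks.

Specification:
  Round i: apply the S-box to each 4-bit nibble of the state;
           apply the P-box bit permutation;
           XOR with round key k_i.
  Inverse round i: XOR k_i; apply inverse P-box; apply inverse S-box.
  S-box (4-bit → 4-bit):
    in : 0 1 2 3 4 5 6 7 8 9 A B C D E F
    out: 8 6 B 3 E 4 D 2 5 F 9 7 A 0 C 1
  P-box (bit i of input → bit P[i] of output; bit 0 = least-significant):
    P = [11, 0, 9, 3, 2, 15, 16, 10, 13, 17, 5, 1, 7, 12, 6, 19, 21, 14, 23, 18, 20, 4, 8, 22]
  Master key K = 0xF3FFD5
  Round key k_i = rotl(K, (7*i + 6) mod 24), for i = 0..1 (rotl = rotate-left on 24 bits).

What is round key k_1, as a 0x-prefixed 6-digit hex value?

0xFABE7F

K = 0xF3FFD5
k_0 = rotl(K, (7*0+6) mod 24) = rotl(K, 6) = 0xFFF57C
k_1 = rotl(K, (7*1+6) mod 24) = rotl(K, 13) = 0xFABE7F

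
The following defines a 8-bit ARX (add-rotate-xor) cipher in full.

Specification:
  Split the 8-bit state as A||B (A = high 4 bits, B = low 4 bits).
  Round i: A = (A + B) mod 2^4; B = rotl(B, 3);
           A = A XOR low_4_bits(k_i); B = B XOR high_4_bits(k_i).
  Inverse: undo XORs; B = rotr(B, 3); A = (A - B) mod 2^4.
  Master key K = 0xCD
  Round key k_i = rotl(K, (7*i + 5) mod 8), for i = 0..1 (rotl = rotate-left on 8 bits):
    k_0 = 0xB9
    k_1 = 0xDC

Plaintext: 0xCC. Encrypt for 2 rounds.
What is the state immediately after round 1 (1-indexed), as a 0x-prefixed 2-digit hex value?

0x1D

s_0 = plaintext = 0xCC
s_1 = Round(s_0, k_0) = 0x1D
s_2 = Round(s_1, k_1) = 0x23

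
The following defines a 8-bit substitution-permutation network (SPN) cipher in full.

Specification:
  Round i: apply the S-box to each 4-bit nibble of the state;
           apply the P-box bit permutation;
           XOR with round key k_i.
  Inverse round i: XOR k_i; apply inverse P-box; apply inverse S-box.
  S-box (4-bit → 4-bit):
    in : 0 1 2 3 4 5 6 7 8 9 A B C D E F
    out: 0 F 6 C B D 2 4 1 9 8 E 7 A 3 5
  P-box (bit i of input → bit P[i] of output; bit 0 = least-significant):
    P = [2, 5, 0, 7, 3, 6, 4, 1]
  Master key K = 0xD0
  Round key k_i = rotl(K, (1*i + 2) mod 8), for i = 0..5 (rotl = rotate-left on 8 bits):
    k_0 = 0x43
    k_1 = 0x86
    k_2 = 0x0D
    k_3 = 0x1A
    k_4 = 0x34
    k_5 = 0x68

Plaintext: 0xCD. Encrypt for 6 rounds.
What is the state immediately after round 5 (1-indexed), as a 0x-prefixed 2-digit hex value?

s_0 = plaintext = 0xCD
s_1 = Round(s_0, k_0) = 0xBB
s_2 = Round(s_1, k_1) = 0x75
s_3 = Round(s_2, k_2) = 0x98
s_4 = Round(s_3, k_3) = 0x14
s_5 = Round(s_4, k_4) = 0xCA
s_6 = Round(s_5, k_5) = 0xB0

0xCA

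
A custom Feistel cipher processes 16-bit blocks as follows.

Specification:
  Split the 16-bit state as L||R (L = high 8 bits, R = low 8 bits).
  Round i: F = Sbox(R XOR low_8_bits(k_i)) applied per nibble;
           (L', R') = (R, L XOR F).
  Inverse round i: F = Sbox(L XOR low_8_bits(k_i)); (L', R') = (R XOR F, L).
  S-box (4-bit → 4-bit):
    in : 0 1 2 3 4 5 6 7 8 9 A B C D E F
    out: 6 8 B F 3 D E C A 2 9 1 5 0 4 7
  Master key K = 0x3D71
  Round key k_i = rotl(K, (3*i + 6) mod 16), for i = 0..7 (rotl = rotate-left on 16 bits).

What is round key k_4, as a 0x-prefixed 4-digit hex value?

K = 0x3D71
k_0 = rotl(K, (3*0+6) mod 16) = rotl(K, 6) = 0x5C4F
k_1 = rotl(K, (3*1+6) mod 16) = rotl(K, 9) = 0xE27A
k_2 = rotl(K, (3*2+6) mod 16) = rotl(K, 12) = 0x13D7
k_3 = rotl(K, (3*3+6) mod 16) = rotl(K, 15) = 0x9EB8
k_4 = rotl(K, (3*4+6) mod 16) = rotl(K, 2) = 0xF5C4

0xF5C4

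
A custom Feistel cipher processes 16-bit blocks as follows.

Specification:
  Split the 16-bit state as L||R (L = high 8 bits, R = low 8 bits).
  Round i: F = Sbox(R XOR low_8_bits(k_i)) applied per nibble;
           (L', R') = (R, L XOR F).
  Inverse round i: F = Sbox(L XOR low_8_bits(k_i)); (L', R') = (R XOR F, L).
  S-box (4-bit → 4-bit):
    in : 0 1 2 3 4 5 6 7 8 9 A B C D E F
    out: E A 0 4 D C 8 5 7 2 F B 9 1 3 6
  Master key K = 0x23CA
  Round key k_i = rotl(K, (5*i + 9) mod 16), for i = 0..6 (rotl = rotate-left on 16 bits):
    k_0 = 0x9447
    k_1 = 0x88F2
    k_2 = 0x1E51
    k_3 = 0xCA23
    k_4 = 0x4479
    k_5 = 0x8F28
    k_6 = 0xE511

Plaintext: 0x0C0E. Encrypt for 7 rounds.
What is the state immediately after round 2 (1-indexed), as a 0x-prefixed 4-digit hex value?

0xDE07

s_0 = plaintext = 0x0C0E
s_1 = Round(s_0, k_0) = 0x0EDE
s_2 = Round(s_1, k_1) = 0xDE07
s_3 = Round(s_2, k_2) = 0x0716
s_4 = Round(s_3, k_3) = 0x164B
s_5 = Round(s_4, k_4) = 0x4B56
s_6 = Round(s_5, k_5) = 0x5618
s_7 = Round(s_6, k_6) = 0x18B4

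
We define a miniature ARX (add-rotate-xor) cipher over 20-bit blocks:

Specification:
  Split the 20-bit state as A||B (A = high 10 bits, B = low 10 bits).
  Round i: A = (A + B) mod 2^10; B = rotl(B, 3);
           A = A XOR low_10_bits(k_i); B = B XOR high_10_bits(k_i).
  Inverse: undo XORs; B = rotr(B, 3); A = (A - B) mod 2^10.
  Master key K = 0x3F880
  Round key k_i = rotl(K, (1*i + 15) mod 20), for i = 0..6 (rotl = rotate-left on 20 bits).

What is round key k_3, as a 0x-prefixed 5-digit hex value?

0x0FE20

K = 0x3F880
k_0 = rotl(K, (1*0+15) mod 20) = rotl(K, 15) = 0x01FC4
k_1 = rotl(K, (1*1+15) mod 20) = rotl(K, 16) = 0x03F88
k_2 = rotl(K, (1*2+15) mod 20) = rotl(K, 17) = 0x07F10
k_3 = rotl(K, (1*3+15) mod 20) = rotl(K, 18) = 0x0FE20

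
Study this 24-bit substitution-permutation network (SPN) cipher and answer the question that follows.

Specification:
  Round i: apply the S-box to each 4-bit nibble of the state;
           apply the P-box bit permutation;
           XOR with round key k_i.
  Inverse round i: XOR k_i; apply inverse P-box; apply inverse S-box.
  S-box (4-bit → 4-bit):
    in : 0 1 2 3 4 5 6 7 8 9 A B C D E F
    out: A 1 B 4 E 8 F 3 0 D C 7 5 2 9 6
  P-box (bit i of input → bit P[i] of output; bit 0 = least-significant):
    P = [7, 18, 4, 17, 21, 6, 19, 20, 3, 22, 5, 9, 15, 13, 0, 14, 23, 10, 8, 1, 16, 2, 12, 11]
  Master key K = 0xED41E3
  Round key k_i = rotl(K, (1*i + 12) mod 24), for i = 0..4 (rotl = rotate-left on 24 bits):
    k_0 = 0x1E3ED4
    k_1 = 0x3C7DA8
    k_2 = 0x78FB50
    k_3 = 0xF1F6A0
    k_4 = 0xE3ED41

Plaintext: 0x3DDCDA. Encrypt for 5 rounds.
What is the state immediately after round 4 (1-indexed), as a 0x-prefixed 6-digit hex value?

s_0 = plaintext = 0x3DDCDA
s_1 = Round(s_0, k_0) = 0x1C0AAC
s_2 = Round(s_1, k_1) = 0xA51E18
s_3 = Round(s_2, k_2) = 0x58615A
s_4 = Round(s_3, k_3) = 0xE31EB9
s_5 = Round(s_4, k_4) = 0xC86699

0xE31EB9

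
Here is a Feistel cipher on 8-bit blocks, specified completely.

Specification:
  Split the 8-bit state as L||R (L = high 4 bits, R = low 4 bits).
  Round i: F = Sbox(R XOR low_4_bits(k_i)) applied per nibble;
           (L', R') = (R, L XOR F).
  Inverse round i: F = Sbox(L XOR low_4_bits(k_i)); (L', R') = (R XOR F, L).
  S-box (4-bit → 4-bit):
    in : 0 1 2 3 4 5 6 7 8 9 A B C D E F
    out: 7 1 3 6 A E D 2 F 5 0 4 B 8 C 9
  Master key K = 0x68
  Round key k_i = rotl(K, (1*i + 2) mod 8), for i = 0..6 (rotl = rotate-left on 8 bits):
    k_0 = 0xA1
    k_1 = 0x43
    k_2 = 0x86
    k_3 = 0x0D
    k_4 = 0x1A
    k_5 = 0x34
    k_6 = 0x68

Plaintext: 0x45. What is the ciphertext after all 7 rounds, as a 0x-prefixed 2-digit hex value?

0x83

s_0 = plaintext = 0x45
s_1 = Round(s_0, k_0) = 0x5E
s_2 = Round(s_1, k_1) = 0xED
s_3 = Round(s_2, k_2) = 0xDA
s_4 = Round(s_3, k_3) = 0xAF
s_5 = Round(s_4, k_4) = 0xF4
s_6 = Round(s_5, k_5) = 0x48
s_7 = Round(s_6, k_6) = 0x83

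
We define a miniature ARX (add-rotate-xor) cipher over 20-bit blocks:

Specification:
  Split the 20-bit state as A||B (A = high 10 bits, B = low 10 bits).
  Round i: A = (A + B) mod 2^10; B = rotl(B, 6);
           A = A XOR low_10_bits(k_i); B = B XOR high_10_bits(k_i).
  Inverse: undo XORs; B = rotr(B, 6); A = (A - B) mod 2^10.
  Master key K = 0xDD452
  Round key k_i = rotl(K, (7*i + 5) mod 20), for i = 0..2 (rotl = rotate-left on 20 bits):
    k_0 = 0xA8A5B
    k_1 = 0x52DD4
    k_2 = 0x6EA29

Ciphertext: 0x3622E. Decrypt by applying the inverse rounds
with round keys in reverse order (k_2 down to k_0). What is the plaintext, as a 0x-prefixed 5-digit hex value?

0xD472B

s_0 = ciphertext = 0x3622E
s_1 = InvRound(s_0, k_2) = 0x68D4E
s_2 = InvRound(s_1, k_1) = 0x09C50
s_3 = InvRound(s_2, k_0) = 0xD472B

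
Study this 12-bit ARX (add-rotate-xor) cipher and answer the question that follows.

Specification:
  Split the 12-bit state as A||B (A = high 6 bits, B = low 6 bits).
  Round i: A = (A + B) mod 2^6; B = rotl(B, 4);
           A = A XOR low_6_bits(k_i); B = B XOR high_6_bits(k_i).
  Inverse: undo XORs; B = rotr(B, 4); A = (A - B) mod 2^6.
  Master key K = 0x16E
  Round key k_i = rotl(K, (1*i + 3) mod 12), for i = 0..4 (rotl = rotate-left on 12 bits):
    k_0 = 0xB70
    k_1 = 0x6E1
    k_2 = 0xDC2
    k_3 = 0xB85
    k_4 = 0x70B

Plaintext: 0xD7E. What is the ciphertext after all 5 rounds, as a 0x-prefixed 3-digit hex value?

s_0 = plaintext = 0xD7E
s_1 = Round(s_0, k_0) = 0x0C2
s_2 = Round(s_1, k_1) = 0x93B
s_3 = Round(s_2, k_2) = 0x749
s_4 = Round(s_3, k_3) = 0x8FC
s_5 = Round(s_4, k_4) = 0x513

0x513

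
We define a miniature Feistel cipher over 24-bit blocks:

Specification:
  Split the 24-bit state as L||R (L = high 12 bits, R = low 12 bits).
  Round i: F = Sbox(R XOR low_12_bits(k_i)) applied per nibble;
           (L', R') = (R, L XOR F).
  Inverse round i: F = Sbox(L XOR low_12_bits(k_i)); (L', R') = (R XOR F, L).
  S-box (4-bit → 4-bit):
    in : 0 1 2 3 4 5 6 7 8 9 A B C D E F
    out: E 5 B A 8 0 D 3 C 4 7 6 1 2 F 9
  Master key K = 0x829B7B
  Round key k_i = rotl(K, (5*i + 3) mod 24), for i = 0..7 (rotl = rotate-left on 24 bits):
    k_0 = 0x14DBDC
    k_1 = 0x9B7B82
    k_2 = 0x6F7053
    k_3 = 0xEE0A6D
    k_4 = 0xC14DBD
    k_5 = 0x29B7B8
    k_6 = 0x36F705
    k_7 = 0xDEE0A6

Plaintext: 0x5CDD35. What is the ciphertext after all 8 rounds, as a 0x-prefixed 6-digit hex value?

0x2909EF

s_0 = plaintext = 0x5CDD35
s_1 = Round(s_0, k_0) = 0xD35839
s_2 = Round(s_1, k_1) = 0x839753
s_3 = Round(s_2, k_2) = 0x753BD7
s_4 = Round(s_3, k_3) = 0xBD7234
s_5 = Round(s_4, k_4) = 0x234213
s_6 = Round(s_5, k_5) = 0x213242
s_7 = Round(s_6, k_6) = 0x242290
s_8 = Round(s_7, k_7) = 0x2909EF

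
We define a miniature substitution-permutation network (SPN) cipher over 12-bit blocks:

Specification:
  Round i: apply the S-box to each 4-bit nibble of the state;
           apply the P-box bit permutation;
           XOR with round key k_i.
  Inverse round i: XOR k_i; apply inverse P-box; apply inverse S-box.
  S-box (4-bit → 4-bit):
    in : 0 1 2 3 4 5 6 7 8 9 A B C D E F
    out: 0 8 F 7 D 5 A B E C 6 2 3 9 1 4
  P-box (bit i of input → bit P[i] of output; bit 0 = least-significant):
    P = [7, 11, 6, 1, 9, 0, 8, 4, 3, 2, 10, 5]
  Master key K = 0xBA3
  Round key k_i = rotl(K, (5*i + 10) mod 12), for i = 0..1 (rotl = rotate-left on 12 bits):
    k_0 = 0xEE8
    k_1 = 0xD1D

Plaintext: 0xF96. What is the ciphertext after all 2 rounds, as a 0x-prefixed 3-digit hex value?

0x051

s_0 = plaintext = 0xF96
s_1 = Round(s_0, k_0) = 0x3FA
s_2 = Round(s_1, k_1) = 0x051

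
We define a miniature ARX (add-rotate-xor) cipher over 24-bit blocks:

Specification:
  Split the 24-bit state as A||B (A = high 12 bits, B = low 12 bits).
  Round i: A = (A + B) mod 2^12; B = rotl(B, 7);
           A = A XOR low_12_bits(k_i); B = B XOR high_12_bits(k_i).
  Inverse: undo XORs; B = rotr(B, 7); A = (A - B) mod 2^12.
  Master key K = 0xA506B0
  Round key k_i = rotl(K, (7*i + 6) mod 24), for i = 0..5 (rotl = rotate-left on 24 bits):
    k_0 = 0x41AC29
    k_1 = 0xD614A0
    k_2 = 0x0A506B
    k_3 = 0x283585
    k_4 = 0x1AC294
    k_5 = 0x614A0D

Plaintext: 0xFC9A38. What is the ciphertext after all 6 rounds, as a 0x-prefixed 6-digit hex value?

0x1C1A39

s_0 = plaintext = 0xFC9A38
s_1 = Round(s_0, k_0) = 0x62884B
s_2 = Round(s_1, k_1) = 0xAD38A3
s_3 = Round(s_2, k_2) = 0x31D160
s_4 = Round(s_3, k_3) = 0x1F8288
s_5 = Round(s_4, k_4) = 0x6145B8
s_6 = Round(s_5, k_5) = 0x1C1A39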